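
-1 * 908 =-908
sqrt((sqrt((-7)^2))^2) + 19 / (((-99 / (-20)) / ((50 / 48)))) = 11.00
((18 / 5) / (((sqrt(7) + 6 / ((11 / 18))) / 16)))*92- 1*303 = 15089493 / 54085- 3206016*sqrt(7) / 54085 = 122.16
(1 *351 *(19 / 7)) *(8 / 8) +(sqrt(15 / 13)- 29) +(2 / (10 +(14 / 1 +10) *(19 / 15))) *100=sqrt(195) / 13 +656566 / 707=929.74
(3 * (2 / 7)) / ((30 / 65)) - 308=-2143 / 7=-306.14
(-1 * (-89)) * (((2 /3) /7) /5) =178 /105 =1.70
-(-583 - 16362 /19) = 27439 /19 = 1444.16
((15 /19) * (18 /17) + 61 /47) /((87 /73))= 81541 /45543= 1.79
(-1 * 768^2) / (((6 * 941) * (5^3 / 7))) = -688128 / 117625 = -5.85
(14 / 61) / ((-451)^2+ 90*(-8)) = 14 / 12363541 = 0.00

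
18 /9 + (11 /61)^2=7563 /3721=2.03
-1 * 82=-82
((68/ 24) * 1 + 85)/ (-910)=-527/ 5460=-0.10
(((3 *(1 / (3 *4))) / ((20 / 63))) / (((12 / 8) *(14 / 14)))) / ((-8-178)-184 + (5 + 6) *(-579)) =-21 / 269560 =-0.00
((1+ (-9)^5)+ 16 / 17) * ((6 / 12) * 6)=-3011400 / 17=-177141.18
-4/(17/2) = -8/17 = -0.47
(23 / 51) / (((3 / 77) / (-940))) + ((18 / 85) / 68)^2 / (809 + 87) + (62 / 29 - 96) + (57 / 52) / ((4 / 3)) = -10973.69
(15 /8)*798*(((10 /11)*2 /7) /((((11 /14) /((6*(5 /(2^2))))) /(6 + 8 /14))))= 2949750 /121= 24378.10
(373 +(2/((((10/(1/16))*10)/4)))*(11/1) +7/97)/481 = 7238667/9331400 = 0.78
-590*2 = -1180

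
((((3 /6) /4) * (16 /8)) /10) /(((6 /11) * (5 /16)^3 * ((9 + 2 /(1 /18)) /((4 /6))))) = 5632 /253125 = 0.02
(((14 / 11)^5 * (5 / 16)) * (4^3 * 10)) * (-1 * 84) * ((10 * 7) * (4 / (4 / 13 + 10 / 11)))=-5481502208000 / 424589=-12910137.12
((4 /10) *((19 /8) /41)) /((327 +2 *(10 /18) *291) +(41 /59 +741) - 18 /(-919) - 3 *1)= 3090597 /185276284160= 0.00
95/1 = 95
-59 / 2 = -29.50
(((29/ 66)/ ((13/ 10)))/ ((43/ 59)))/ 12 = 8555/ 221364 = 0.04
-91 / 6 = -15.17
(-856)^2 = 732736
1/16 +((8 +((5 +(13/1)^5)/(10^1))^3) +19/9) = 921383296547863781/18000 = 51187960919325.77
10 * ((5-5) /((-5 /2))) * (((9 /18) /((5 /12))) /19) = 0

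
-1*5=-5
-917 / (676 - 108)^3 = -917 / 183250432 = -0.00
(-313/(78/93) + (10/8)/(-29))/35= -562839/52780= -10.66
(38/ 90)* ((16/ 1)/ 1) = 304/ 45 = 6.76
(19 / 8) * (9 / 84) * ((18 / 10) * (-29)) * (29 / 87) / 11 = -4959 / 12320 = -0.40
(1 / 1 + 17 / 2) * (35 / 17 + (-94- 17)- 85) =-62643 / 34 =-1842.44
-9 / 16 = -0.56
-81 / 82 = -0.99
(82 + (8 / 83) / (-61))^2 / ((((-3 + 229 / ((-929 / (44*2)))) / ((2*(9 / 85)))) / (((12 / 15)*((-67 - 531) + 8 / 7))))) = 48166320179304069696 / 1749352404300725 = 27533.80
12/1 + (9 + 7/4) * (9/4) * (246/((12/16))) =15891/2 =7945.50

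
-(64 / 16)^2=-16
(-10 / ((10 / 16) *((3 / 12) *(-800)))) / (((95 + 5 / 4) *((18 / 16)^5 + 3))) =262144 / 1514522625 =0.00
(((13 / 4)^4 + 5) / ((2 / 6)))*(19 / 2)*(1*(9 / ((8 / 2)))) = 15308433 / 2048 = 7474.82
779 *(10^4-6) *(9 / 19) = 3687786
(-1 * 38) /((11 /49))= -1862 /11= -169.27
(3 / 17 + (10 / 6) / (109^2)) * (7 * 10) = 7490980 / 605931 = 12.36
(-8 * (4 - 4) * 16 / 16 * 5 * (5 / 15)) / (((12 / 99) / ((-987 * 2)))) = 0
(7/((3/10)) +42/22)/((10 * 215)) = 833/70950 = 0.01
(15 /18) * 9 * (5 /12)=25 /8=3.12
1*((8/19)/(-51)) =-8/969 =-0.01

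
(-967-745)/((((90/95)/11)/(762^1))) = -45441616/3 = -15147205.33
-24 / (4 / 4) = -24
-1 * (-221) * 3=663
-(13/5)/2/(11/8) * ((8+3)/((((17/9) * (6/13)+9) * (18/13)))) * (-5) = 4394/1155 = 3.80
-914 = -914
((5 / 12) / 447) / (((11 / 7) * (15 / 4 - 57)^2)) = 140 / 669238119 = 0.00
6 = 6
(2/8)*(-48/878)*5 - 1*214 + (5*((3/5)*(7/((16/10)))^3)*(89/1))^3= 658583284182968979402847/58921582592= 11177284370369.02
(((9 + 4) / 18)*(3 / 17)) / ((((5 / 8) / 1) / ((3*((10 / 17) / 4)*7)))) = 182 / 289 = 0.63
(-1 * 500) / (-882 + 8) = 250 / 437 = 0.57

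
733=733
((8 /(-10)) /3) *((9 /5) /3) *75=-12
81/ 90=9/ 10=0.90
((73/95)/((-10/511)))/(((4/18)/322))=-54052047/950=-56896.89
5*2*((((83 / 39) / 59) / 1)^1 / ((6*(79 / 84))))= 11620 / 181779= 0.06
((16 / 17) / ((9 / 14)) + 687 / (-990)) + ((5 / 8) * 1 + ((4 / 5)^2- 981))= -329519581 / 336600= -978.96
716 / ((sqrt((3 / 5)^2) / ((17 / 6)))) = 30430 / 9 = 3381.11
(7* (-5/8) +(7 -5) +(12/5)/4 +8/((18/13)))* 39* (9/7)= 56199/280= 200.71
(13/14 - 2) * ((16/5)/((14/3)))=-36/49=-0.73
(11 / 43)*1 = 11 / 43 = 0.26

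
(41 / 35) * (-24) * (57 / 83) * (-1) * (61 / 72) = 47519 / 2905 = 16.36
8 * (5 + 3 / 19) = 784 / 19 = 41.26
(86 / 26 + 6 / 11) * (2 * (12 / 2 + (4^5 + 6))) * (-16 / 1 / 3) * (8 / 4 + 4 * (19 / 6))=-73067008 / 117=-624504.34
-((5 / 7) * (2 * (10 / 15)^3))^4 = -40960000 / 1275989841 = -0.03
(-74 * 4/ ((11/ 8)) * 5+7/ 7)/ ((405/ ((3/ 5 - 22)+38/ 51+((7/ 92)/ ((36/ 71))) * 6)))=45119749/ 860200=52.45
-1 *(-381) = 381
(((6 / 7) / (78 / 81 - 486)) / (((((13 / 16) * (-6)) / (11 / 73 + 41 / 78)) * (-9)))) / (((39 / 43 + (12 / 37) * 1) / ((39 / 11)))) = -6126941 / 78112187153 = -0.00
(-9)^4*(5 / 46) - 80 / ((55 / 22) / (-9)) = 46053 / 46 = 1001.15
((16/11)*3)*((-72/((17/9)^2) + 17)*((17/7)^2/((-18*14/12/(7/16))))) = 1.71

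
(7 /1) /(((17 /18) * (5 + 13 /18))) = 2268 /1751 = 1.30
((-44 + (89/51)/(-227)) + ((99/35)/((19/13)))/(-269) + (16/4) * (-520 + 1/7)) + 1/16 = -2123.38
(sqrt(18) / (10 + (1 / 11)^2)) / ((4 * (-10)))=-363 * sqrt(2) / 48440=-0.01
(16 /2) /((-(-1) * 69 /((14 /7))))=0.23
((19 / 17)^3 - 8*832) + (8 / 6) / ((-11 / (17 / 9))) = -9710472577 / 1459161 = -6654.83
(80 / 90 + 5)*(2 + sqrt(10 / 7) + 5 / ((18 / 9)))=33.54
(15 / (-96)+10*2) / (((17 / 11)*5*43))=1397 / 23392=0.06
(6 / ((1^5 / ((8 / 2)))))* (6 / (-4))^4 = 243 / 2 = 121.50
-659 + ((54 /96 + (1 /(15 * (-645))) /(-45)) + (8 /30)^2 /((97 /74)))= -444870877433 /675702000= -658.38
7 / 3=2.33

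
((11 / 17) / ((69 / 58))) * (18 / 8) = 957 / 782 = 1.22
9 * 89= 801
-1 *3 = -3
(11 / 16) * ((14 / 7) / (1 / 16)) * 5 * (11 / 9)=1210 / 9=134.44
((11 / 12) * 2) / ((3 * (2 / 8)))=22 / 9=2.44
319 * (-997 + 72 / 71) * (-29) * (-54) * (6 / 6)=-35325961110 / 71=-497548748.03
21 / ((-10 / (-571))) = 11991 / 10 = 1199.10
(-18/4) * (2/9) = -1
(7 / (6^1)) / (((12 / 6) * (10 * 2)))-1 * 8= -1913 / 240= -7.97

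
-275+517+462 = 704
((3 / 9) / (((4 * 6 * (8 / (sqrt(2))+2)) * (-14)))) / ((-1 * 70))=-1 / 987840+sqrt(2) / 493920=0.00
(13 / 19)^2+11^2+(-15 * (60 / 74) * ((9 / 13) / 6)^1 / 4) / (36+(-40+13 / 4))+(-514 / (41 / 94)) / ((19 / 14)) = -5313742861 / 7119281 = -746.39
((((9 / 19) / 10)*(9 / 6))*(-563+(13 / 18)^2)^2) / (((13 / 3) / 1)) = 33212511049 / 6402240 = 5187.64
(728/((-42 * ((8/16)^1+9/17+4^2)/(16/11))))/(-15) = 28288/286605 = 0.10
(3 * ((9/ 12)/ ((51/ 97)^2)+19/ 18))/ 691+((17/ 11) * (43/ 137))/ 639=13169655995/ 769218980508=0.02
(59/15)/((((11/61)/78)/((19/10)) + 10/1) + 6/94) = 41780791/106913290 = 0.39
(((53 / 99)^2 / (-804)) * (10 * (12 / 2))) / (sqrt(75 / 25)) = -14045 * sqrt(3) / 1970001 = -0.01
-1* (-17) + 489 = 506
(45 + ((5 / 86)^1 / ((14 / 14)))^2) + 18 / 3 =377221 / 7396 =51.00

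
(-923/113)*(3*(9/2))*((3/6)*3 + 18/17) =-282.16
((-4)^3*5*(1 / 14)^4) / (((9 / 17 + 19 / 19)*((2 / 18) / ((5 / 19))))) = -7650 / 593047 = -0.01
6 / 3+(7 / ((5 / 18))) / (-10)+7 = 162 / 25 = 6.48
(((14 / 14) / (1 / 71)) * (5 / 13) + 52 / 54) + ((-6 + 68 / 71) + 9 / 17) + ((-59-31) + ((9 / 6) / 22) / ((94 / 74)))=-57989255761 / 876122676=-66.19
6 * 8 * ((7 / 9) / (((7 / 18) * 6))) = 16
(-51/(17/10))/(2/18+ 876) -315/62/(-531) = -142337/5768666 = -0.02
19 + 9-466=-438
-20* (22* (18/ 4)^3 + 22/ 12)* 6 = -240790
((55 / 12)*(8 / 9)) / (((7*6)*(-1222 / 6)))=-55 / 115479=-0.00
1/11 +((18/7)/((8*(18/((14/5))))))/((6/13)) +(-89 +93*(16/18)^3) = -2510897/106920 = -23.48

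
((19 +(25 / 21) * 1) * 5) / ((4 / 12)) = 2120 / 7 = 302.86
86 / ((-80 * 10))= -43 / 400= -0.11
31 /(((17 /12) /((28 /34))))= 5208 /289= 18.02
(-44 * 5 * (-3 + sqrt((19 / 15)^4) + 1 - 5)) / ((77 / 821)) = 3986776 / 315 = 12656.43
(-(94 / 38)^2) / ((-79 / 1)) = 2209 / 28519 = 0.08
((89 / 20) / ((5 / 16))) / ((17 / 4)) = 1424 / 425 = 3.35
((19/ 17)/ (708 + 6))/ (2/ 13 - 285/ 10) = -0.00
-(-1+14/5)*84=-756/5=-151.20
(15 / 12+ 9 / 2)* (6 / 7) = 69 / 14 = 4.93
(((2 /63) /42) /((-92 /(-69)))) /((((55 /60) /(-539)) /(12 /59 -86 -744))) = 48958 /177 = 276.60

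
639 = 639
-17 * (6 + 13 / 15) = -1751 / 15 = -116.73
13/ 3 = 4.33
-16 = -16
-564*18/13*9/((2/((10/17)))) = -456840/221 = -2067.15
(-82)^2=6724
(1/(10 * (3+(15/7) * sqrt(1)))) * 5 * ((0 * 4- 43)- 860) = -2107/24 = -87.79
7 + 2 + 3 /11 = 102 /11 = 9.27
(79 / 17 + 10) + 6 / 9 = 781 / 51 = 15.31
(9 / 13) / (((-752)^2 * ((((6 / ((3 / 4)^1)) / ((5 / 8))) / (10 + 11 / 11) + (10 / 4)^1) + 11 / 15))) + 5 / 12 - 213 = -3401472130489 / 16000652928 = -212.58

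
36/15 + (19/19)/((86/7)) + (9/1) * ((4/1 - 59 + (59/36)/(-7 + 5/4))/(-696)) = 1375091/430215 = 3.20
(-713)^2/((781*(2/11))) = 508369/142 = 3580.06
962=962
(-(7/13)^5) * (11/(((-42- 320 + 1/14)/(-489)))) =-421889314/627113877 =-0.67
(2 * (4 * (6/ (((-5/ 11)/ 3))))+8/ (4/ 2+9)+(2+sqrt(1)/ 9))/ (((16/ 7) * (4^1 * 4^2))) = -1087877/ 506880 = -2.15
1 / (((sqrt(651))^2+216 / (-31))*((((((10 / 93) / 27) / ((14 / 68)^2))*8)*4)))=1271403 / 2461817600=0.00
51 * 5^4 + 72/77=2454447/77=31875.94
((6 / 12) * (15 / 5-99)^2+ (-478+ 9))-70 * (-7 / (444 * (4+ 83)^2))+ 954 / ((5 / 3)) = 39583252351 / 8401590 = 4711.40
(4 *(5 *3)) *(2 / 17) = 120 / 17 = 7.06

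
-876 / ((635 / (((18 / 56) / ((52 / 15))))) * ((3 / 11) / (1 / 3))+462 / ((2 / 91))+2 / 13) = -375804 / 11421931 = -0.03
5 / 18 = 0.28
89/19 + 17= 412/19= 21.68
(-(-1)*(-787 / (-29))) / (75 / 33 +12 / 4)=8657 / 1682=5.15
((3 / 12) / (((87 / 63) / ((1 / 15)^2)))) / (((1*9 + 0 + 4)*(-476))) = -0.00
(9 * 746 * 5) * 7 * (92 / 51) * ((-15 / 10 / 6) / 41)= -1801590 / 697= -2584.78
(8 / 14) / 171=4 / 1197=0.00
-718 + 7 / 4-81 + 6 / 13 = -796.79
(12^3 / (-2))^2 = 746496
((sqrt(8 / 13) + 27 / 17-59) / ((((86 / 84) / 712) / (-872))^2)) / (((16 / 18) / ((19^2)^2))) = -97298978732588518244352 / 31433 + 199383153140550242304 * sqrt(26) / 24037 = -3053144851487242034.56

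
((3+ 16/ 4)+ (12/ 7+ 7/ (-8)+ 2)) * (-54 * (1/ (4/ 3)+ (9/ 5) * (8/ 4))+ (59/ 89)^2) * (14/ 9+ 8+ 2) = -133028506897/ 4990230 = -26657.79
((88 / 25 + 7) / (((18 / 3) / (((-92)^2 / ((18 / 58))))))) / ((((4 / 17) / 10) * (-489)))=-274358444 / 66015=-4156.00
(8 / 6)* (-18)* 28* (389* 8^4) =-1070727168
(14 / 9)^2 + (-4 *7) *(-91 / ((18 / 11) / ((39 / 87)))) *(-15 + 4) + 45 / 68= -1225957007 / 159732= -7675.09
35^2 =1225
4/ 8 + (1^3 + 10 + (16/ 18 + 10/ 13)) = 3079/ 234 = 13.16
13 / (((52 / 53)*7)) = 53 / 28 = 1.89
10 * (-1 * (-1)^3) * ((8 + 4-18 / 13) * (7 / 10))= 966 / 13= 74.31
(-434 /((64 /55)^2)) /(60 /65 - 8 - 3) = 8533525 /268288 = 31.81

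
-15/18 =-5/6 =-0.83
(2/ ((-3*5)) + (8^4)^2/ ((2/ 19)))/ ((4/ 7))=8367636473/ 30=278921215.77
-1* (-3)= 3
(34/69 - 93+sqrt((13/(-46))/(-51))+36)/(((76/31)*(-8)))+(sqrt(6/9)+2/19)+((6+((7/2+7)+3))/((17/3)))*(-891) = -2184555227/713184 - 31*sqrt(30498)/1426368+sqrt(6)/3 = -3062.29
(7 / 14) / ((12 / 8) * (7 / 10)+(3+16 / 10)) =10 / 113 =0.09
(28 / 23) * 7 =196 / 23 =8.52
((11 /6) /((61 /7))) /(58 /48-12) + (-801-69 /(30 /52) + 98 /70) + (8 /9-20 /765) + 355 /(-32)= -17117801389 /18417120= -929.45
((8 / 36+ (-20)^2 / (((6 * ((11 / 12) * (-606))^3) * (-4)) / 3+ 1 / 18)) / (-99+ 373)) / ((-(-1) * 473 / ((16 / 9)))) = 394943740144 / 129563123293179279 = 0.00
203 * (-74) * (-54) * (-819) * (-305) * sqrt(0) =0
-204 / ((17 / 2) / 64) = -1536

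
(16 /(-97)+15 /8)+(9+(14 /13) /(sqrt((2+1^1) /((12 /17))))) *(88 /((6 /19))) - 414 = 23408 *sqrt(17) /663+1626271 /776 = 2241.28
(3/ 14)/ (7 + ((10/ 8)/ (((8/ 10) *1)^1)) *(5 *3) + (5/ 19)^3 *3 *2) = 164616/ 23466331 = 0.01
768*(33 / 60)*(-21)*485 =-4302144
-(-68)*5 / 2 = 170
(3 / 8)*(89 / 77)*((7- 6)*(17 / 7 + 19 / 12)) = 29993 / 17248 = 1.74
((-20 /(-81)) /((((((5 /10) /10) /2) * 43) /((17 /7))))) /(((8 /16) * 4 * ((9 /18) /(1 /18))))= 6800 /219429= 0.03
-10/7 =-1.43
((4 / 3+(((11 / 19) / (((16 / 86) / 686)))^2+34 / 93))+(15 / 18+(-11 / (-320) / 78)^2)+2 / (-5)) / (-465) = -31771783753123571071 / 3241985071104000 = -9800.10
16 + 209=225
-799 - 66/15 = -4017/5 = -803.40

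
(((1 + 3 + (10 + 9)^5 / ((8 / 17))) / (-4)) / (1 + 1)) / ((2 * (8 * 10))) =-8418743 / 2048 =-4110.71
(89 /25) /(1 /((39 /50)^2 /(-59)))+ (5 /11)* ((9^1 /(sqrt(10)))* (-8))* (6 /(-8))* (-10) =-270* sqrt(10) /11 - 135369 /3687500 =-77.66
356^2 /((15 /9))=380208 /5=76041.60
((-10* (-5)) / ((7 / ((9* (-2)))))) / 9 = -100 / 7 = -14.29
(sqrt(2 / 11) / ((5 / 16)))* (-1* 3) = -48* sqrt(22) / 55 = -4.09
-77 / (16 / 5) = -385 / 16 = -24.06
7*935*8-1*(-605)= 52965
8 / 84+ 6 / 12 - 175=-7325 / 42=-174.40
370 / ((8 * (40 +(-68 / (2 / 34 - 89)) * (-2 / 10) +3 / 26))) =2272725 / 1963756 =1.16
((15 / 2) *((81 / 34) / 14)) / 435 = 81 / 27608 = 0.00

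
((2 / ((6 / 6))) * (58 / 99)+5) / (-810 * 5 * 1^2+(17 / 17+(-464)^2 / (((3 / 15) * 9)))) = 47 / 880033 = 0.00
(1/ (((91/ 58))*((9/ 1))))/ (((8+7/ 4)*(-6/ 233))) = -0.28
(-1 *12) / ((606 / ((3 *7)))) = -42 / 101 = -0.42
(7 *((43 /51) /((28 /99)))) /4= 1419 /272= 5.22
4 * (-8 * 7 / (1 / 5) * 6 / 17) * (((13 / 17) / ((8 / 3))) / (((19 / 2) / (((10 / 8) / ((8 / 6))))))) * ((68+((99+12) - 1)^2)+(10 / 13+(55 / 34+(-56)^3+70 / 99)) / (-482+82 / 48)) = -140207.38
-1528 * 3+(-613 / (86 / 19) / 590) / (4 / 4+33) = -7908145087 / 1725160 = -4584.01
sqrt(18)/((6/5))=5* sqrt(2)/2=3.54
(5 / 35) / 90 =1 / 630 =0.00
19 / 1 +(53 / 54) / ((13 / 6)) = 2276 / 117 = 19.45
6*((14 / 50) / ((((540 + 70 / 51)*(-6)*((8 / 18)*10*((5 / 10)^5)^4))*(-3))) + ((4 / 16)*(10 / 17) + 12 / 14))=46.70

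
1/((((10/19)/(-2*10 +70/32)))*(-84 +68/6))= 3249/6976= 0.47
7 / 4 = 1.75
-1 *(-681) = 681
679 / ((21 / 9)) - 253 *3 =-468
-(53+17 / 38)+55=59 / 38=1.55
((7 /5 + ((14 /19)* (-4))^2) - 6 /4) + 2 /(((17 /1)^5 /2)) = 44014161583 /5125683770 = 8.59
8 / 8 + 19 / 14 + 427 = 6011 / 14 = 429.36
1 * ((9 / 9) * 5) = 5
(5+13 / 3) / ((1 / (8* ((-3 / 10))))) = -112 / 5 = -22.40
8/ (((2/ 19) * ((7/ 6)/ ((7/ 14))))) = 228/ 7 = 32.57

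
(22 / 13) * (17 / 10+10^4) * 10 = 2200374 / 13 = 169259.54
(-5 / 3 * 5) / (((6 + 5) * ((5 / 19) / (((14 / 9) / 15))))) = -266 / 891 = -0.30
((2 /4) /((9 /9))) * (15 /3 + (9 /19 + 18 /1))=223 /19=11.74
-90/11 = -8.18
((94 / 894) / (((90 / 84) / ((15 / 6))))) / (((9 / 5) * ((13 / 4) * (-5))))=-1316 / 156897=-0.01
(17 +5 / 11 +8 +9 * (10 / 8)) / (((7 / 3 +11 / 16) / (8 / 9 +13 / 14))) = 147934 / 6699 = 22.08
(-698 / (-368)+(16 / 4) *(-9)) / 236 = -6275 / 43424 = -0.14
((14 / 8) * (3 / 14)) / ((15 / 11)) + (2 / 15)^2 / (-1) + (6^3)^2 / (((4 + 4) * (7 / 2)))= 20998441 / 12600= 1666.54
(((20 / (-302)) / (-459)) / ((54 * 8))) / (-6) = -5 / 89824464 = -0.00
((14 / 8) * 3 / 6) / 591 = 7 / 4728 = 0.00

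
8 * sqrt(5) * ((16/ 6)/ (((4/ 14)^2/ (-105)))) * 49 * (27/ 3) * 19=-229919760 * sqrt(5)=-514116212.73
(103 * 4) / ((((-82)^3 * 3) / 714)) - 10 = -701467 / 68921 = -10.18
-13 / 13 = -1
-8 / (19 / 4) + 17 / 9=35 / 171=0.20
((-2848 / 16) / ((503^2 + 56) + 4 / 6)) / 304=-267 / 115397944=-0.00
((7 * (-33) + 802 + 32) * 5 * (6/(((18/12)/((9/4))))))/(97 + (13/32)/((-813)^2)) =573932602080/2051647789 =279.74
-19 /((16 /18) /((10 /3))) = -285 /4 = -71.25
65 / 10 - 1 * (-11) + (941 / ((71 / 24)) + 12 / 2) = 48505 / 142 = 341.58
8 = 8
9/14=0.64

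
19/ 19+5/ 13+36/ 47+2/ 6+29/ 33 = 67802/ 20163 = 3.36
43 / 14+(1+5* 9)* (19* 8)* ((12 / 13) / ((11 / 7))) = 8228741 / 2002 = 4110.26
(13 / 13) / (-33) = -1 / 33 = -0.03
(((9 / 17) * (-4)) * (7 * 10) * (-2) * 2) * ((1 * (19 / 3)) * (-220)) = -14044800 / 17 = -826164.71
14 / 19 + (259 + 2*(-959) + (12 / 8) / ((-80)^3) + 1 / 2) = -1657.76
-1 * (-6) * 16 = 96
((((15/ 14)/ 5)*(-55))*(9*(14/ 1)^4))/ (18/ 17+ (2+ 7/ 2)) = -138544560/ 223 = -621276.05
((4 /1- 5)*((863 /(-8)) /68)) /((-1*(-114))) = 863 /62016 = 0.01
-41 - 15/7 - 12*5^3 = -1543.14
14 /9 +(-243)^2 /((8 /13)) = 6908845 /72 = 95956.18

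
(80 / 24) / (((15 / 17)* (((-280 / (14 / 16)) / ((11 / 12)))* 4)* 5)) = -187 / 345600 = -0.00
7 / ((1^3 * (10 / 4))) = 14 / 5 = 2.80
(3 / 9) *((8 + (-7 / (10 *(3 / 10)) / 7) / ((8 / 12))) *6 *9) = 135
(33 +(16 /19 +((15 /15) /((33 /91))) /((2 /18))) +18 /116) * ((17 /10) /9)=12120337 /1090980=11.11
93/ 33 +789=8710/ 11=791.82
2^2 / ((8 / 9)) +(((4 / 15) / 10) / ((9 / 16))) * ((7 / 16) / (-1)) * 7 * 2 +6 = 13783 / 1350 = 10.21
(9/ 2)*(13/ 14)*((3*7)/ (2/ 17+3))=28.15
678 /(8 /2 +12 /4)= 678 /7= 96.86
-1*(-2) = 2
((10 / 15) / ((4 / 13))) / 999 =13 / 5994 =0.00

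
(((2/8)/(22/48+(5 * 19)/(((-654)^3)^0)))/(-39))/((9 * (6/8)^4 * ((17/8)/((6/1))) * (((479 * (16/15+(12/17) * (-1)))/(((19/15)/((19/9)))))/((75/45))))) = -10240/26577664191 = -0.00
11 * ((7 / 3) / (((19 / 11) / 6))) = 89.16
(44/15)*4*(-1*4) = -704/15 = -46.93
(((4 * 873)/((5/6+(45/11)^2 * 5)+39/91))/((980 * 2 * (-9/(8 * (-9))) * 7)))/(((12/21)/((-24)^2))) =365067648/15108205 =24.16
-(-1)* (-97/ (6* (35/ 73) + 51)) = -7081/ 3933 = -1.80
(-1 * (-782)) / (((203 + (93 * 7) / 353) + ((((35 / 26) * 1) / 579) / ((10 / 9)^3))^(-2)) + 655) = 798711772446 / 356424394418525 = 0.00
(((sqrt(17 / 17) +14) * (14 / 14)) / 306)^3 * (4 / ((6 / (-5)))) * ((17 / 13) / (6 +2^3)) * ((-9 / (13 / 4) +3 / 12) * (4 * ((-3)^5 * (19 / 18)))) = -1555625 / 16410576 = -0.09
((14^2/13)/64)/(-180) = -49/37440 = -0.00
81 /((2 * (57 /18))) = 243 /19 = 12.79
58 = 58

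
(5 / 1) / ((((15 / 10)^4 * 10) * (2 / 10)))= 40 / 81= 0.49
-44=-44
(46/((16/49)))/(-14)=-161/16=-10.06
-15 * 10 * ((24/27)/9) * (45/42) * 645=-215000/21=-10238.10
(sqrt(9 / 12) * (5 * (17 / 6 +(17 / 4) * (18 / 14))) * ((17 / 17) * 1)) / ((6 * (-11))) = -3485 * sqrt(3) / 11088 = -0.54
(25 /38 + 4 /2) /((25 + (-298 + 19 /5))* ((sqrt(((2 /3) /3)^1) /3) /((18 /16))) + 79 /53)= -618633148680* sqrt(2) /12357266192933 - 69364040175 /24714532385866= -0.07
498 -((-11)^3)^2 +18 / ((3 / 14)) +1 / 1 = -1770978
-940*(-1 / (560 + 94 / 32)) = 15040 / 9007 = 1.67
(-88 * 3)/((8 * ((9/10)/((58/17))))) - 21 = -7451/51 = -146.10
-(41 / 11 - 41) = 410 / 11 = 37.27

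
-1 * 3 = -3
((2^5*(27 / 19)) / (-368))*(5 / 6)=-45 / 437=-0.10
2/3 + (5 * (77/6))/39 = 541/234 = 2.31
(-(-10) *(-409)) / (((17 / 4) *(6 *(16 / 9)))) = -6135 / 68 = -90.22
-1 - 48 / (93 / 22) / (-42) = -475 / 651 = -0.73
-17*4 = -68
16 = 16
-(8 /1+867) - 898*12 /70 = -36013 /35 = -1028.94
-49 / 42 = -7 / 6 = -1.17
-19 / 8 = -2.38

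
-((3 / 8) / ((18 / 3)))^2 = -1 / 256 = -0.00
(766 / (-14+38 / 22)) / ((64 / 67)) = -282271 / 4320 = -65.34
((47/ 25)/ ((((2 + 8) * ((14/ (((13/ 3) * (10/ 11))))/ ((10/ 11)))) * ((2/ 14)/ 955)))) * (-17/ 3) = -1983917/ 1089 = -1821.78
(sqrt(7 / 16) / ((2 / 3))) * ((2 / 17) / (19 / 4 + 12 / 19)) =57 * sqrt(7) / 6953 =0.02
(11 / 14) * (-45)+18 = -243 / 14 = -17.36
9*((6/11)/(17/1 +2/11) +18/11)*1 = 1156/77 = 15.01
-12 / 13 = -0.92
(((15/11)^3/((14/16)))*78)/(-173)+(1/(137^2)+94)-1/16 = 92.63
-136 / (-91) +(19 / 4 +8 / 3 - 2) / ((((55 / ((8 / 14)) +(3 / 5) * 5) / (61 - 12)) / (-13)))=-3605879 / 108381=-33.27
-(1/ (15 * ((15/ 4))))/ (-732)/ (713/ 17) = 17/ 29357775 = 0.00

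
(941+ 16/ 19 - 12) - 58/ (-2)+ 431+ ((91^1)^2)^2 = 1302950666/ 19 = 68576350.84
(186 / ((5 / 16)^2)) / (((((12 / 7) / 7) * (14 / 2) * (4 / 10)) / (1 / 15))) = 13888 / 75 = 185.17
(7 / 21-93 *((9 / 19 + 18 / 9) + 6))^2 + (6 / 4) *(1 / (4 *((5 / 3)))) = 80640429241 / 129960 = 620501.92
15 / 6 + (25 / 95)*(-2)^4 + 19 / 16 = 7.90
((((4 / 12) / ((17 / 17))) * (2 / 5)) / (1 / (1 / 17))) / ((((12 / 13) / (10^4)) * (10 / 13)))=16900 / 153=110.46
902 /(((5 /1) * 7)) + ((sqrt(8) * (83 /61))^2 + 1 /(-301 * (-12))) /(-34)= 8269760389 /326406120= 25.34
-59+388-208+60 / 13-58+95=2114 / 13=162.62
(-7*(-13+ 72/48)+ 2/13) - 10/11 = 22807/286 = 79.74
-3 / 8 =-0.38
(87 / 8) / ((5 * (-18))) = -29 / 240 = -0.12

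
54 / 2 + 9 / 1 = 36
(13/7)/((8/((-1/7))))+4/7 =211/392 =0.54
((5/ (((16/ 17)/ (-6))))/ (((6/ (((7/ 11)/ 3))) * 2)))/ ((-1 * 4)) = 595/ 4224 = 0.14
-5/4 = -1.25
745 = 745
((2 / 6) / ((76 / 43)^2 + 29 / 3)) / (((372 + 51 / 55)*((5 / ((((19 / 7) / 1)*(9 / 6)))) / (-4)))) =-17974 / 78966237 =-0.00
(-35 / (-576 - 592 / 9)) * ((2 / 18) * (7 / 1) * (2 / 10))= 49 / 5776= 0.01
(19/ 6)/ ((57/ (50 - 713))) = -36.83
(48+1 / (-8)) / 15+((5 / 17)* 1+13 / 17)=4.25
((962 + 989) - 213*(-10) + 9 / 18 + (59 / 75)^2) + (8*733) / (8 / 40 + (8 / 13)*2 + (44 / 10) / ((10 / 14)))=134734355879 / 27753750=4854.64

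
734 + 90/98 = 36011/49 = 734.92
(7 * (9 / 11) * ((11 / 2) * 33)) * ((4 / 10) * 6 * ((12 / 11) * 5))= 13608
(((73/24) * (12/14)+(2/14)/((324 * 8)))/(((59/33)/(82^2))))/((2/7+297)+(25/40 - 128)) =15903941/275589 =57.71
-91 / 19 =-4.79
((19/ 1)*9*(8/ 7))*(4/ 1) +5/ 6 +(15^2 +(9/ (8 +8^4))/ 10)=10720309/ 10640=1007.55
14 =14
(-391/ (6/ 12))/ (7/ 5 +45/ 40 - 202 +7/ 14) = 31280/ 7959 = 3.93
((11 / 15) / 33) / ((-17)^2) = 1 / 13005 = 0.00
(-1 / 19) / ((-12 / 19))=1 / 12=0.08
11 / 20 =0.55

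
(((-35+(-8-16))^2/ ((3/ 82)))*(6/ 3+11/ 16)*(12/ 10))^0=1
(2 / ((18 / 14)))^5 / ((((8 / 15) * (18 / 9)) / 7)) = 1176490 / 19683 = 59.77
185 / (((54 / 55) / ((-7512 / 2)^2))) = 7974676600 / 3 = 2658225533.33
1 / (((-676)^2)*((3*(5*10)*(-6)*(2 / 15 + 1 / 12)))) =-1 / 89110320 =-0.00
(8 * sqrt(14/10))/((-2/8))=-32 * sqrt(35)/5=-37.86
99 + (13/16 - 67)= 525/16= 32.81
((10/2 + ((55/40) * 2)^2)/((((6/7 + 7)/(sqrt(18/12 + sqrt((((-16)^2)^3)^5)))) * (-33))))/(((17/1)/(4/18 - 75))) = 315637 * sqrt(4611686018427387910)/2962080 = 228834230.07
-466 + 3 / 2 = -464.50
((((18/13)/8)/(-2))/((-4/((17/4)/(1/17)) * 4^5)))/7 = 2601/11927552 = 0.00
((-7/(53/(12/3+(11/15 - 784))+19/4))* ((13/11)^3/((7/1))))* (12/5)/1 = -1232675184/1456852705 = -0.85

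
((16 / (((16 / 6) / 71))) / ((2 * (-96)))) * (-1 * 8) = 71 / 4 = 17.75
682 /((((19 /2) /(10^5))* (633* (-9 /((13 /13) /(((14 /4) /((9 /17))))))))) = -272800000 /1431213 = -190.61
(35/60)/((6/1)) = 0.10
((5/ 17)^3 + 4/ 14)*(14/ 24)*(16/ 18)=2378/ 14739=0.16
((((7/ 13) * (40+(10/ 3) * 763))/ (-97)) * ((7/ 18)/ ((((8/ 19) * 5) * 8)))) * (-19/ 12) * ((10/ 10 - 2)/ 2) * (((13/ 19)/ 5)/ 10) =-28861/ 8045568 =-0.00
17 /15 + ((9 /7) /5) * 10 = 389 /105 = 3.70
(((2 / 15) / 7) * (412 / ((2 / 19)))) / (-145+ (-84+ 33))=-1957 / 5145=-0.38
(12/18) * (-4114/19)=-8228/57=-144.35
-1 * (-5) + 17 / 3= 32 / 3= 10.67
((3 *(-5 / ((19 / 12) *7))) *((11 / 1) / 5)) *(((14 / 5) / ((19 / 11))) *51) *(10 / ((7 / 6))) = -5331744 / 2527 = -2109.91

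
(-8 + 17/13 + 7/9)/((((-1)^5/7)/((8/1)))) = 38752/117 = 331.21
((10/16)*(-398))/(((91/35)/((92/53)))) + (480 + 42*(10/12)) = 240410/689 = 348.93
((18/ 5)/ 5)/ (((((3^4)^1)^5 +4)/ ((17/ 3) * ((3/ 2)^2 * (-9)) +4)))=-3987/ 174339220250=-0.00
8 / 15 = 0.53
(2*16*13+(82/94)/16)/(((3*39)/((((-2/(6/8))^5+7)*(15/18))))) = -344681755/909792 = -378.86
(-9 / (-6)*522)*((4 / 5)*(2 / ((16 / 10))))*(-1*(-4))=3132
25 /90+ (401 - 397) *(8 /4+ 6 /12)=185 /18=10.28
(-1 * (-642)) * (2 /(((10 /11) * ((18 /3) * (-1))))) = -1177 /5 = -235.40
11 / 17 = 0.65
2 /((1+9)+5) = 2 /15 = 0.13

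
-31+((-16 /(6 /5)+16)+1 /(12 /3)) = -28.08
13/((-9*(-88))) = 13/792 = 0.02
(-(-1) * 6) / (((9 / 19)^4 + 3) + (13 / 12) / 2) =18766224 / 11234749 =1.67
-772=-772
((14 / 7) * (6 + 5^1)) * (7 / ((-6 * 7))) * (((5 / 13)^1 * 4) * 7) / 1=-1540 / 39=-39.49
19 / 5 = 3.80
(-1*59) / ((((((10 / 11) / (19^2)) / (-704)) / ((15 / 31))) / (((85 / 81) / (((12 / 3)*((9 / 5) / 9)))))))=8762408600 / 837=10468827.48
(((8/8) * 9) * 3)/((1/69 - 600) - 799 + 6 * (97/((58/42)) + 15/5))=-54027/1920034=-0.03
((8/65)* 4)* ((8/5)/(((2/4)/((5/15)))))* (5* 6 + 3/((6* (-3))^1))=45824/2925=15.67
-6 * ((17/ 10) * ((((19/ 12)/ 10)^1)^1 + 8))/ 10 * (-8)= 16643/ 250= 66.57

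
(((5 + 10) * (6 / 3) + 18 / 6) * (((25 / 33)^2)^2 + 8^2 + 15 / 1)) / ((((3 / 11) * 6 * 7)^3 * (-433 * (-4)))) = 5879899 / 5846598954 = 0.00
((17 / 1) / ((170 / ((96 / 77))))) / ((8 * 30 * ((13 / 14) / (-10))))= -4 / 715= -0.01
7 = 7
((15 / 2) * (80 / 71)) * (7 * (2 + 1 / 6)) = 9100 / 71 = 128.17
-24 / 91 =-0.26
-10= -10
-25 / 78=-0.32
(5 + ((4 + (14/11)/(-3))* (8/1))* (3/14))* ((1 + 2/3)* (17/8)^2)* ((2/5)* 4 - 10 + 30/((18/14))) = 247673/198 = 1250.87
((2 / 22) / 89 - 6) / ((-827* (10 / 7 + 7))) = 41111 / 47768347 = 0.00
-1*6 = -6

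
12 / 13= 0.92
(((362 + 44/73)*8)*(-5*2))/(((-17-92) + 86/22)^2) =-16014350/6097033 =-2.63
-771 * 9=-6939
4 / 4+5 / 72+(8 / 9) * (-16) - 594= -43715 / 72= -607.15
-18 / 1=-18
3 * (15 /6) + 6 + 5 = 37 /2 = 18.50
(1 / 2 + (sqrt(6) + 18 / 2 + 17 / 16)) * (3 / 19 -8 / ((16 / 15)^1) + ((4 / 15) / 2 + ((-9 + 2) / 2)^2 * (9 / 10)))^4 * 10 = 5731610566174801 * sqrt(6) / 2702336256000 + 968642185683541369 / 43237380096000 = 27598.22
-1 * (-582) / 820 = 291 / 410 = 0.71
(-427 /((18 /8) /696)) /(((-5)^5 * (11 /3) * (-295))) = -396256 /10140625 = -0.04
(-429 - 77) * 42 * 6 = -127512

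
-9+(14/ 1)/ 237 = -2119/ 237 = -8.94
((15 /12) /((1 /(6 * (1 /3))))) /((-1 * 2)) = -5 /4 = -1.25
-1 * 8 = -8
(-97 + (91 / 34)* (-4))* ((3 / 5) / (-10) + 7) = -635357 / 850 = -747.48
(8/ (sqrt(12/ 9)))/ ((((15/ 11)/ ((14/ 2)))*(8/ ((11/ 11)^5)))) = 77*sqrt(3)/ 30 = 4.45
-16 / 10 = -8 / 5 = -1.60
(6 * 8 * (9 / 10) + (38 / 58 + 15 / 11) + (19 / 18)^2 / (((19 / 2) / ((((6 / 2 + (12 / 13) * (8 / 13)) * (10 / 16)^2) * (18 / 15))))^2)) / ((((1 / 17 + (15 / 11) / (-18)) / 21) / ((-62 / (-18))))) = -7787416137267179 / 40287004160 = -193298.47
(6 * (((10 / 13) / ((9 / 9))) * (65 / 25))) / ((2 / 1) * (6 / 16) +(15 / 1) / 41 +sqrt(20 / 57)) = 20528208 / 1370953-645504 * sqrt(285) / 1370953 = 7.02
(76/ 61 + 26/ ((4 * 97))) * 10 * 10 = 776850/ 5917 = 131.29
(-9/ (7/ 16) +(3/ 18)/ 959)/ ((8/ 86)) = -5089781/ 23016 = -221.14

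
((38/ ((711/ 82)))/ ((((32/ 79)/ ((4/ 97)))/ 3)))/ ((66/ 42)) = 5453/ 6402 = 0.85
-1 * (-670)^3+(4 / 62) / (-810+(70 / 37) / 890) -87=300762913.00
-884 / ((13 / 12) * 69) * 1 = -272 / 23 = -11.83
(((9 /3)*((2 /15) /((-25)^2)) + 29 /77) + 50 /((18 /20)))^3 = 1777255602460281763259831 /10156633209228515625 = 174984.72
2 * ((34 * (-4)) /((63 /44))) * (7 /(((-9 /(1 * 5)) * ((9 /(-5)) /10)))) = -2992000 /729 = -4104.25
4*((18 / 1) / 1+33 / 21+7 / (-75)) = 40904 / 525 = 77.91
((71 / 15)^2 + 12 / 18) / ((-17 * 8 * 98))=-5191 / 2998800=-0.00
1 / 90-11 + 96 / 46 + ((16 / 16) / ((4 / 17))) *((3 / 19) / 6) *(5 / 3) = -1371127 / 157320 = -8.72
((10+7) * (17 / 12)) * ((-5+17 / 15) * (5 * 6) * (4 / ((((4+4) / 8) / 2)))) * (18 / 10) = -40228.80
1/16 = 0.06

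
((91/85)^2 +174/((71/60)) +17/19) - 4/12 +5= 4495579282/29239575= 153.75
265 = 265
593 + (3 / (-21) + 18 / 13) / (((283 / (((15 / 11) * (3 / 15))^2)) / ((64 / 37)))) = 68370700421 / 115296181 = 593.00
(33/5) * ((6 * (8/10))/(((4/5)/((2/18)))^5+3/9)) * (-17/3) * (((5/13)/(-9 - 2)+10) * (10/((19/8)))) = -918000000/2358221489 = -0.39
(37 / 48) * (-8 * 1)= -37 / 6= -6.17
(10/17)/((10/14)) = 14/17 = 0.82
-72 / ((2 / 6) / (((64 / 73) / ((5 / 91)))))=-3446.53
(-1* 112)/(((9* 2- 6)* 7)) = -4/3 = -1.33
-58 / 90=-0.64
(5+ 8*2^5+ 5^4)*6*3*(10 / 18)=8860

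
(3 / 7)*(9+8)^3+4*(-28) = 13955 / 7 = 1993.57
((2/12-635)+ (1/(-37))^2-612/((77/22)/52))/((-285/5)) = 559306277/3277386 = 170.66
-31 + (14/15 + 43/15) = -136/5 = -27.20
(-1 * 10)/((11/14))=-140/11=-12.73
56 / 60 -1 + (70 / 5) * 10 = 2099 / 15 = 139.93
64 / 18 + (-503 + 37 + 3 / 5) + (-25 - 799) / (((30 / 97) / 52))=-6255167 / 45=-139003.71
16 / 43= 0.37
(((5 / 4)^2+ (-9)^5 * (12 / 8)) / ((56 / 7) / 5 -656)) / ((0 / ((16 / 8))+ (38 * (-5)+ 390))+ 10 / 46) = 32594473 / 48216192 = 0.68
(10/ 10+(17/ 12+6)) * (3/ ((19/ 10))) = 505/ 38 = 13.29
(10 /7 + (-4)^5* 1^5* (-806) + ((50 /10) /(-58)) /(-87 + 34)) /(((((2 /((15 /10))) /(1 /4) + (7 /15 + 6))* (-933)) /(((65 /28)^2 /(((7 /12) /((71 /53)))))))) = -26637454477629125 /28710733291912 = -927.79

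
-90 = -90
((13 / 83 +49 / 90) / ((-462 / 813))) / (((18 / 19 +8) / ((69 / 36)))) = -620202199 / 2346775200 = -0.26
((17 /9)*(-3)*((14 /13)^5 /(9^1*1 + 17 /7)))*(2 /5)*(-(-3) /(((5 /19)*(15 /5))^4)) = -1042585202372 /469917703125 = -2.22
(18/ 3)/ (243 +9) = 1/ 42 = 0.02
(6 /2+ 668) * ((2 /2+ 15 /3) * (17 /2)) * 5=171105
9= 9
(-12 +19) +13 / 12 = 97 / 12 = 8.08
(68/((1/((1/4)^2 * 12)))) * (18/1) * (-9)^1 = -8262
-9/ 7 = -1.29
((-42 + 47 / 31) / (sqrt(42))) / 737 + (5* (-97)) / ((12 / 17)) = -8245 / 12 - 1255* sqrt(42) / 959574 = -687.09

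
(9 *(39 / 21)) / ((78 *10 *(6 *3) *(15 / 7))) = 1 / 1800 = 0.00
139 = 139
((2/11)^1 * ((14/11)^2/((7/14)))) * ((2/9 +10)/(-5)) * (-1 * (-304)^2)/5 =6665781248/299475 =22258.22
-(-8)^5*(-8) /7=-37449.14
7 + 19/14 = 117/14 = 8.36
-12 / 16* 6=-9 / 2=-4.50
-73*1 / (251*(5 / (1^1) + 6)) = -73 / 2761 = -0.03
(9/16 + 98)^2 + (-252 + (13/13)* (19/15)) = 9463.83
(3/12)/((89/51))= 0.14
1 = 1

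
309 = 309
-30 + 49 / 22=-611 / 22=-27.77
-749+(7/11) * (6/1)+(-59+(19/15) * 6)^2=1896.78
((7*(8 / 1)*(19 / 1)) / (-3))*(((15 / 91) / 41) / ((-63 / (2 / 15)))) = 304 / 100737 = 0.00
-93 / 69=-31 / 23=-1.35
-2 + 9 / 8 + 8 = 57 / 8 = 7.12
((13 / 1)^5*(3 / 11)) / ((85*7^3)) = 1113879 / 320705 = 3.47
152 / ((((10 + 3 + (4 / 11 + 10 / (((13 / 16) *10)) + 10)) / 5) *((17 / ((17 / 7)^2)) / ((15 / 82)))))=13856700 / 7065653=1.96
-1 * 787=-787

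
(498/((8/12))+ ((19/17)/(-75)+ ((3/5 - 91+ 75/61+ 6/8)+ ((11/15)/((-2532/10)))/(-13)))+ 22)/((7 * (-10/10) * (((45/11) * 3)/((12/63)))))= -19165019257681/12701007876375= -1.51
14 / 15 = 0.93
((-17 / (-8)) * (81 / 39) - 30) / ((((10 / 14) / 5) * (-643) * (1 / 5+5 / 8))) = 31045 / 91949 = 0.34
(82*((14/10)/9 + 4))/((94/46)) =352682/2115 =166.75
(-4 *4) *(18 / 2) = -144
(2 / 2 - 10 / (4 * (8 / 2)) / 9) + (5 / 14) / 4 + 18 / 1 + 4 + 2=6305 / 252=25.02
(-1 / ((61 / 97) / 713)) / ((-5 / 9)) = 622449 / 305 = 2040.82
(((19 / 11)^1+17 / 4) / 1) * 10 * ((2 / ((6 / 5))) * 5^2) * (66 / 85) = 32875 / 17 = 1933.82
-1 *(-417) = 417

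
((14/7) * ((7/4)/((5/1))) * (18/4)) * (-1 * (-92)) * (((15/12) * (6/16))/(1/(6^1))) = 13041/16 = 815.06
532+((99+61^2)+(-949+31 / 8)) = 27255 / 8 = 3406.88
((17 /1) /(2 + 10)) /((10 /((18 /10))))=51 /200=0.26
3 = 3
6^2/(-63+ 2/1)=-36/61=-0.59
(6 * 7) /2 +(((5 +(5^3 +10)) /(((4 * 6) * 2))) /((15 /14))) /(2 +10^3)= 21.00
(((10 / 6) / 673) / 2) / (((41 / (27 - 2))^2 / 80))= 0.04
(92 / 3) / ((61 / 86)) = 7912 / 183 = 43.23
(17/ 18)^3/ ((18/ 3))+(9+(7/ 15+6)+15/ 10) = 2993053/ 174960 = 17.11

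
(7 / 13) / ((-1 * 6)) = -7 / 78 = -0.09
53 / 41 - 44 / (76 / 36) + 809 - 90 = 544872 / 779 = 699.45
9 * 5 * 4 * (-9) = -1620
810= 810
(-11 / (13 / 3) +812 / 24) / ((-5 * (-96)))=0.07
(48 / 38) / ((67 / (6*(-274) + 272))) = -32928 / 1273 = -25.87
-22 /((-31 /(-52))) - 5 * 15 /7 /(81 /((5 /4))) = -37.07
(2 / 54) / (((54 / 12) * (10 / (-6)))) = -2 / 405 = -0.00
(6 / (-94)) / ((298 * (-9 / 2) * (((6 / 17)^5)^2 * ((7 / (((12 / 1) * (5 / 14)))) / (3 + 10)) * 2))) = 131039603529185 / 20748786895872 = 6.32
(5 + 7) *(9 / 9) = 12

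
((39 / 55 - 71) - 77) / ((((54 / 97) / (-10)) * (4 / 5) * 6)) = 3928985 / 7128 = 551.20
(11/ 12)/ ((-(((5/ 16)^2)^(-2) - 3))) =-6875/ 763932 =-0.01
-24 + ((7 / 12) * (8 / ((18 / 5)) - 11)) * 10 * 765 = -235169 / 6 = -39194.83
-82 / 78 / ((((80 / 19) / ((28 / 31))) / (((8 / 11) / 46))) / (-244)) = 1330532 / 1529385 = 0.87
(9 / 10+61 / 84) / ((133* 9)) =683 / 502740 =0.00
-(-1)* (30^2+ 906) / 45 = 602 / 15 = 40.13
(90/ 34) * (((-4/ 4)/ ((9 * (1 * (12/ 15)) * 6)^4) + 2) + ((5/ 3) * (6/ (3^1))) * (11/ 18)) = 43938751435/ 4111699968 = 10.69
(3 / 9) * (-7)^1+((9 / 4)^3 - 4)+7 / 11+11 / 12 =13961 / 2112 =6.61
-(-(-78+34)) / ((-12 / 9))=33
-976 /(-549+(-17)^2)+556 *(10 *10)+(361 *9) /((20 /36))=3994377 /65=61451.95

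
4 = 4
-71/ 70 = -1.01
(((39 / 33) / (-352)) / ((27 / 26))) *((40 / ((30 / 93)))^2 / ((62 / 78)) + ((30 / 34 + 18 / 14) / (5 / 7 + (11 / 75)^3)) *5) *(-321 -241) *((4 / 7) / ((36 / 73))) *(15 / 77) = 2014358512673429585 / 253696595434128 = 7940.03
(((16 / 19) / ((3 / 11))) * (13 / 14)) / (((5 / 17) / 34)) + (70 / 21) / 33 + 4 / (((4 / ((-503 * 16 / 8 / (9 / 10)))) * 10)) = 14468416 / 65835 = 219.77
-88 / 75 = -1.17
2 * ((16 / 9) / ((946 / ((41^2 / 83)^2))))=45212176 / 29326473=1.54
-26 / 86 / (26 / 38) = -19 / 43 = -0.44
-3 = -3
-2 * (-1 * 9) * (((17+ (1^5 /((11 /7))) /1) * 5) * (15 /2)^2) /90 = 992.05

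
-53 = -53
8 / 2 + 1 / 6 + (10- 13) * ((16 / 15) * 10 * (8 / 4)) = -359 / 6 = -59.83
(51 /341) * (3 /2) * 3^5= 37179 /682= 54.51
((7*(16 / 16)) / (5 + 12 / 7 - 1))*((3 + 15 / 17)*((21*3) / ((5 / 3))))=305613 / 1700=179.77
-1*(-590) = 590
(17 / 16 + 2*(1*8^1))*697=190281 / 16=11892.56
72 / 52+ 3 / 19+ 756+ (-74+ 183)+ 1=214283 / 247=867.54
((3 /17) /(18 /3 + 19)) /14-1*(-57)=339153 /5950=57.00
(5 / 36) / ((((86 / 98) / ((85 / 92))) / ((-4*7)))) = -145775 / 35604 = -4.09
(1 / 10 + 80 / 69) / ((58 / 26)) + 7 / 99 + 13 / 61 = 34173241 / 40280130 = 0.85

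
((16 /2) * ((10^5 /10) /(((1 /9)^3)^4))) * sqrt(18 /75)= 4518872583696000 * sqrt(6)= 11068932042707470.48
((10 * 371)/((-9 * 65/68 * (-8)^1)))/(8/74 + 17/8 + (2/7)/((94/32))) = 614200888/26552097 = 23.13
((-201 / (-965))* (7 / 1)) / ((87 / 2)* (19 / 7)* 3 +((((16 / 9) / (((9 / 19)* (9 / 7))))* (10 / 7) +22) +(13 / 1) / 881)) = 12651020802 / 3300641147765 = 0.00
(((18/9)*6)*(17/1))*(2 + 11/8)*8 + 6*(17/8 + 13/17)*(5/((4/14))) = 790353/136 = 5811.42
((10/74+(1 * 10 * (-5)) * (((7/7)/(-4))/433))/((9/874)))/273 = 2296435/39363597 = 0.06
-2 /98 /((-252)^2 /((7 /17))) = -1 /7556976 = -0.00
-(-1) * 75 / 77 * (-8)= -600 / 77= -7.79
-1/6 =-0.17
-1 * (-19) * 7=133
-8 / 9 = -0.89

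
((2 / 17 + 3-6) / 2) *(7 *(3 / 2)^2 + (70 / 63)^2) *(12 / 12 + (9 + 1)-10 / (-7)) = -1117109 / 3672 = -304.22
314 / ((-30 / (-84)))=4396 / 5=879.20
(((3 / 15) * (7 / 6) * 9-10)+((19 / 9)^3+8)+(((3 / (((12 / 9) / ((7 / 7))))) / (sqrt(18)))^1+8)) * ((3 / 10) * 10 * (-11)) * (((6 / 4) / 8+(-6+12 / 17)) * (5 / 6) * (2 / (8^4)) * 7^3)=78610455 * sqrt(2) / 8912896+222972441461 / 541458432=424.27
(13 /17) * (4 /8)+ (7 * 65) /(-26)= -291 /17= -17.12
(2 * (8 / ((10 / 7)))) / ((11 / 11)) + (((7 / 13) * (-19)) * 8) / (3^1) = -3136 / 195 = -16.08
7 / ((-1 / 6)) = -42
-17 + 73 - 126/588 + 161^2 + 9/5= 1818501/70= 25978.59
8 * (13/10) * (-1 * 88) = -4576/5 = -915.20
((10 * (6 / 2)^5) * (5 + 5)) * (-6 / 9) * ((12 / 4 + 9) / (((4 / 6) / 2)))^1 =-583200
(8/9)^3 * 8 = 4096/729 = 5.62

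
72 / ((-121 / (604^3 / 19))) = -15865118208 / 2299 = -6900877.86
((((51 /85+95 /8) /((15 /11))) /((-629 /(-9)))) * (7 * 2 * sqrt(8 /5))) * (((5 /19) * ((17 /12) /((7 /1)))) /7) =5489 * sqrt(10) /984200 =0.02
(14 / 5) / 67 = 14 / 335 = 0.04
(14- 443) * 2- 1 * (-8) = -850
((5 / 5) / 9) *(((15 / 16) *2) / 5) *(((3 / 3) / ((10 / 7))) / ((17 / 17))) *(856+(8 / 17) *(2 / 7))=849 / 34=24.97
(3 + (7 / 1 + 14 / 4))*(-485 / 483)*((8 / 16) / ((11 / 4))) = -4365 / 1771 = -2.46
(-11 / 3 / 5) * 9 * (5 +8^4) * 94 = -12721302 / 5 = -2544260.40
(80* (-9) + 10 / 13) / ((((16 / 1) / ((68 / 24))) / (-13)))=79475 / 48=1655.73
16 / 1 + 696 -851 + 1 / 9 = -1250 / 9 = -138.89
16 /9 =1.78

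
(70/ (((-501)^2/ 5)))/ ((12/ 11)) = 1925/ 1506006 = 0.00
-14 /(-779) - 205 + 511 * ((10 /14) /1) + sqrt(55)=sqrt(55) + 124654 /779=167.43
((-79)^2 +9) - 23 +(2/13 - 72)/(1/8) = 73479/13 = 5652.23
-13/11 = -1.18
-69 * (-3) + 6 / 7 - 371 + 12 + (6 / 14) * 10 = -1028 / 7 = -146.86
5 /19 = 0.26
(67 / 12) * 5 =335 / 12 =27.92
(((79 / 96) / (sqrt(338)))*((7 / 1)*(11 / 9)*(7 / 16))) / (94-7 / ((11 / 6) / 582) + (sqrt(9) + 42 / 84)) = -468391*sqrt(2) / 8400278016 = -0.00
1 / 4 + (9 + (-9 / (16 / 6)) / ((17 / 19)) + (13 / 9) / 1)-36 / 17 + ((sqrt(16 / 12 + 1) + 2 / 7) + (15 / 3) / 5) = sqrt(21) / 3 + 52183 / 8568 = 7.62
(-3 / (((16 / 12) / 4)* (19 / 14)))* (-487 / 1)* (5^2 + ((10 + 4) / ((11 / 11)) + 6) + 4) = 3006738 / 19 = 158249.37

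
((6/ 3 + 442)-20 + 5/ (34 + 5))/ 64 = 16541/ 2496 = 6.63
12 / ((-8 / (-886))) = 1329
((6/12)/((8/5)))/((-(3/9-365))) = 15/17504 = 0.00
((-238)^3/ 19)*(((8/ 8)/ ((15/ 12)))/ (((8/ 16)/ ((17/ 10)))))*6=-5500358976/ 475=-11579703.11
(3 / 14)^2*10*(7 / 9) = 5 / 14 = 0.36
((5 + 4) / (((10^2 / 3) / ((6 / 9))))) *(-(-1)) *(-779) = -7011 / 50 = -140.22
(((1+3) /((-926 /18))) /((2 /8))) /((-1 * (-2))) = -72 /463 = -0.16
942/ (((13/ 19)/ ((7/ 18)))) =20881/ 39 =535.41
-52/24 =-2.17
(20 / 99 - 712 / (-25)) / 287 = 70988 / 710325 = 0.10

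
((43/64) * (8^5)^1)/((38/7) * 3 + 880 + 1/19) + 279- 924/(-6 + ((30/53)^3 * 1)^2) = 1204610409747986053/2627795603771477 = 458.41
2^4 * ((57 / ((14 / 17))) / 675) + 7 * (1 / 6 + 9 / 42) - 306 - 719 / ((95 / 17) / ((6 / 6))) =-12878399 / 29925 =-430.36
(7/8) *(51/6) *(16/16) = 119/16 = 7.44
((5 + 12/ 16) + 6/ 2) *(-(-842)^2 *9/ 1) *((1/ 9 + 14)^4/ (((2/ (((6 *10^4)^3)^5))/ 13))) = -6765528127108115627458560000000000000000000000000000000000000000000000000000000000000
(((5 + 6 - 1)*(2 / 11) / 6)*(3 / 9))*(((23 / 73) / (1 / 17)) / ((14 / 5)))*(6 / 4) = 9775 / 33726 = 0.29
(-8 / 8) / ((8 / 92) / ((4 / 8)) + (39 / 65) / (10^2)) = -11500 / 2069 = -5.56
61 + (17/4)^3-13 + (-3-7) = 7345/64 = 114.77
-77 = -77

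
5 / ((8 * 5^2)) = 1 / 40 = 0.02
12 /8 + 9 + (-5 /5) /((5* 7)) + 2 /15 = 2227 /210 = 10.60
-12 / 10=-6 / 5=-1.20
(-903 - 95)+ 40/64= -7979/8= -997.38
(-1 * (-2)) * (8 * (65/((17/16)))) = 16640/17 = 978.82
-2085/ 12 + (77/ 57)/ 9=-173.60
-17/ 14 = -1.21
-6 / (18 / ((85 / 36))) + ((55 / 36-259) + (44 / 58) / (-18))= -202250 / 783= -258.30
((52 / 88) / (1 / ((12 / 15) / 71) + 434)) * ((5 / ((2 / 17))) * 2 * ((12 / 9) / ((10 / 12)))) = 208 / 1353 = 0.15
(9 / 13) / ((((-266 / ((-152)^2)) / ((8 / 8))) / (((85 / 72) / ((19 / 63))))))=-3060 / 13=-235.38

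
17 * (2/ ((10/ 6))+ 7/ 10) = 32.30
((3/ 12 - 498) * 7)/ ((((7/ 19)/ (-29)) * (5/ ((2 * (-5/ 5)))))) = -1097041/ 10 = -109704.10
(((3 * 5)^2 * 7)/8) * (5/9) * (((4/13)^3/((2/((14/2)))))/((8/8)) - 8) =-1897875/2197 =-863.85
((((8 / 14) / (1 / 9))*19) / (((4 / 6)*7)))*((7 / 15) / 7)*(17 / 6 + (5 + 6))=4731 / 245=19.31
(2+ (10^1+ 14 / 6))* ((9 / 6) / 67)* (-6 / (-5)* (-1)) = -0.39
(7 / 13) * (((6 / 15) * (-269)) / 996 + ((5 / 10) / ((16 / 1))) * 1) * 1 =-21413 / 517920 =-0.04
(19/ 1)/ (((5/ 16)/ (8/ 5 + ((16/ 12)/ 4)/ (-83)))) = 97.04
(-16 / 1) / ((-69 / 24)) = 128 / 23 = 5.57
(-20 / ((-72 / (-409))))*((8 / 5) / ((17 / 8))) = -13088 / 153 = -85.54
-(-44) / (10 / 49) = 1078 / 5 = 215.60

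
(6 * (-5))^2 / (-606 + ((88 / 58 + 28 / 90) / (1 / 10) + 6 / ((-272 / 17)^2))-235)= -30067200 / 27484529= -1.09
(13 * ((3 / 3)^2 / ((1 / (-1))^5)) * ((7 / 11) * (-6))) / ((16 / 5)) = 1365 / 88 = 15.51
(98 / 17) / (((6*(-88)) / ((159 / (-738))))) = 2597 / 1104048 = 0.00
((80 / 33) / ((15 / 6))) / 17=32 / 561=0.06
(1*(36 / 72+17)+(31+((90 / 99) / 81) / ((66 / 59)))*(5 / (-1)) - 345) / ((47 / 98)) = -1390465405 / 1381941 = -1006.17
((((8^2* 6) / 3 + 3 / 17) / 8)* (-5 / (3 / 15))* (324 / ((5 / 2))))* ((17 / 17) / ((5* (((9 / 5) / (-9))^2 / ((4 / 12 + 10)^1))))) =-45595575 / 17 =-2682092.65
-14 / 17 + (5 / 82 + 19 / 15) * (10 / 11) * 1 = 8819 / 23001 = 0.38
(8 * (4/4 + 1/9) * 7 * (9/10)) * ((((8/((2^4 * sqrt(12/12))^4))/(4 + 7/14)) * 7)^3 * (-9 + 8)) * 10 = -12005/3131031158784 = -0.00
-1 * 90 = -90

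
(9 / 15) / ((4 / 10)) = 1.50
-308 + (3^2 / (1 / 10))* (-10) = -1208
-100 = -100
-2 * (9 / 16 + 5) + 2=-73 / 8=-9.12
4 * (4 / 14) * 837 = 6696 / 7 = 956.57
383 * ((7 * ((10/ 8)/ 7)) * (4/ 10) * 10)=1915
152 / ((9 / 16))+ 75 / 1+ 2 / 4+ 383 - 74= 11785 / 18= 654.72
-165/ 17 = -9.71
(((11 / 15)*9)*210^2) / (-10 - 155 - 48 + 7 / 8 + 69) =-465696 / 229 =-2033.61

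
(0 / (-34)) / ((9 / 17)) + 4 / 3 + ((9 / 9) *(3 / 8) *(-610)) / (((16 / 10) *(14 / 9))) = -121733 / 1344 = -90.58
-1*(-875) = 875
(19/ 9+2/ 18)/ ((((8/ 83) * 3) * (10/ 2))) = 83/ 54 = 1.54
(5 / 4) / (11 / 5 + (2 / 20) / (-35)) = 875 / 1538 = 0.57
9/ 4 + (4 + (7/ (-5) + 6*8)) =1057/ 20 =52.85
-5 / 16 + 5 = 75 / 16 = 4.69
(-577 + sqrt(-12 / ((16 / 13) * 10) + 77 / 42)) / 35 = -577 / 35 + sqrt(3090) / 2100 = -16.46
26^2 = 676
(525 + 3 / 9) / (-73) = -1576 / 219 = -7.20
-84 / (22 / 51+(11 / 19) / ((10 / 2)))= -406980 / 2651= -153.52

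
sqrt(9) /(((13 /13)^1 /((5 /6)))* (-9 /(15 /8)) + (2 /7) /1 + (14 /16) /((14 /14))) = -0.65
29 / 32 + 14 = 477 / 32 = 14.91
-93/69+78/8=773/92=8.40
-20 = -20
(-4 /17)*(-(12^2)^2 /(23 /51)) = 248832 /23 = 10818.78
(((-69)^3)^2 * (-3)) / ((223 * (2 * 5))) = -323754489243 / 2230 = -145181385.31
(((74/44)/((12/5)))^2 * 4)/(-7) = -34225/121968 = -0.28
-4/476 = -1/119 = -0.01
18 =18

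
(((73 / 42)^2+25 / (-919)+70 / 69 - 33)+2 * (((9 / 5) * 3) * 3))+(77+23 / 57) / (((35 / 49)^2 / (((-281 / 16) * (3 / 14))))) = -20103030203027 / 35421384600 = -567.54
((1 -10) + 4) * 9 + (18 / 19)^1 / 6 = -852 / 19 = -44.84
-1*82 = -82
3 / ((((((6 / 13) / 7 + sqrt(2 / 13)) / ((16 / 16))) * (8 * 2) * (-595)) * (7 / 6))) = 351 / 2946440-117 * sqrt(26) / 841840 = -0.00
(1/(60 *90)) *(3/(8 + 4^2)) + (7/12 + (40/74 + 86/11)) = 157223207/17582400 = 8.94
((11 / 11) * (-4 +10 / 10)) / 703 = -3 / 703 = -0.00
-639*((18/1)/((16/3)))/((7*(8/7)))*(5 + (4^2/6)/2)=-109269/64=-1707.33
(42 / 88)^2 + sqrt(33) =441 / 1936 + sqrt(33) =5.97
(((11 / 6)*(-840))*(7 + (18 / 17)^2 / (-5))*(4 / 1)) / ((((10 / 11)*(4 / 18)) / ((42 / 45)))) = -1393220136 / 7225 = -192833.24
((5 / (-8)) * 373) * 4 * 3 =-5595 / 2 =-2797.50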